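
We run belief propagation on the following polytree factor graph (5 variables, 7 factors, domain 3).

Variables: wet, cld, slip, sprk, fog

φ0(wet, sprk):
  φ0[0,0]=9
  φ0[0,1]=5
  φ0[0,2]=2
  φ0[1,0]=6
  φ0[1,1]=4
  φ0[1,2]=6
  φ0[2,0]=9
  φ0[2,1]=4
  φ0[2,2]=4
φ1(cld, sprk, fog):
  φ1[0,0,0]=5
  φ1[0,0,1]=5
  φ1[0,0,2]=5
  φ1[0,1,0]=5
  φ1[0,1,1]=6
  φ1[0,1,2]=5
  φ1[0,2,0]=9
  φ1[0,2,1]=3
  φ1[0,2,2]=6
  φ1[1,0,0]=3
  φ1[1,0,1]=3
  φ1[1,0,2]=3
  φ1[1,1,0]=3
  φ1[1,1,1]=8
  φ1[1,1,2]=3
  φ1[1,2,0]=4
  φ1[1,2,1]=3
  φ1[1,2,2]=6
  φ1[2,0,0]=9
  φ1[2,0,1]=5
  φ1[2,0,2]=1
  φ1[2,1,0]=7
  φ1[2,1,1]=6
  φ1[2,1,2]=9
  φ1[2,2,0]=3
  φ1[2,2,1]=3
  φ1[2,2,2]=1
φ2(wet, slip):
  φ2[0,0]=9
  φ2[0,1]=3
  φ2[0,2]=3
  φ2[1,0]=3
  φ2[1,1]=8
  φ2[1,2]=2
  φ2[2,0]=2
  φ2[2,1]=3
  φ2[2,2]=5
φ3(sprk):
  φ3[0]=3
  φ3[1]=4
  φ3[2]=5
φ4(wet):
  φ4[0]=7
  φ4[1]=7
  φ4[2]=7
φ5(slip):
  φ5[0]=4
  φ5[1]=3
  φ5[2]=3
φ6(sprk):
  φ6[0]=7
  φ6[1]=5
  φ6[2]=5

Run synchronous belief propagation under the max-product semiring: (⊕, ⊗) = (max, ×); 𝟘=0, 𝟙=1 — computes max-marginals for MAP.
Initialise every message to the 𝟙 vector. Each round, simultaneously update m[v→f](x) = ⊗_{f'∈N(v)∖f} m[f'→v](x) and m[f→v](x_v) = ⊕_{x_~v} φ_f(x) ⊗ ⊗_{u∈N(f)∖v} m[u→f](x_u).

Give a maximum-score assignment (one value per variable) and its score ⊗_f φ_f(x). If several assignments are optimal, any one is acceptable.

init: all messages = 𝟙 over 3 values
r1 m[φ0→wet] = [9, 6, 9]
r1 m[φ0→sprk] = [9, 5, 6]
r1 m[φ1→cld] = [9, 8, 9]
r1 m[φ1→sprk] = [9, 9, 9]
r1 m[φ1→fog] = [9, 8, 9]
r1 m[φ2→wet] = [9, 8, 5]
r1 m[φ2→slip] = [9, 8, 5]
r1 m[φ3→sprk] = [3, 4, 5]
r1 m[φ4→wet] = [7, 7, 7]
r1 m[φ5→slip] = [4, 3, 3]
r1 m[φ6→sprk] = [7, 5, 5]
r1 m[wet→φ0] = [1, 1, 1]
r1 m[wet→φ2] = [1, 1, 1]
r1 m[wet→φ4] = [1, 1, 1]
r1 m[cld→φ1] = [1, 1, 1]
r1 m[slip→φ2] = [1, 1, 1]
r1 m[slip→φ5] = [1, 1, 1]
r1 m[sprk→φ0] = [1, 1, 1]
r1 m[sprk→φ1] = [1, 1, 1]
r1 m[sprk→φ3] = [1, 1, 1]
r1 m[sprk→φ6] = [1, 1, 1]
r1 m[fog→φ1] = [1, 1, 1]
r2 m[φ0→wet] = [9, 6, 9]
r2 m[φ0→sprk] = [9, 5, 6]
r2 m[φ1→cld] = [9, 8, 9]
r2 m[φ1→sprk] = [9, 9, 9]
r2 m[φ1→fog] = [9, 8, 9]
r2 m[φ2→wet] = [9, 8, 5]
r2 m[φ2→slip] = [9, 8, 5]
r2 m[φ3→sprk] = [3, 4, 5]
r2 m[φ4→wet] = [7, 7, 7]
r2 m[φ5→slip] = [4, 3, 3]
r2 m[φ6→sprk] = [7, 5, 5]
r2 m[wet→φ0] = [63, 56, 35]
r2 m[wet→φ2] = [63, 42, 63]
r2 m[wet→φ4] = [81, 48, 45]
r2 m[cld→φ1] = [1, 1, 1]
r2 m[slip→φ2] = [4, 3, 3]
r2 m[slip→φ5] = [9, 8, 5]
r2 m[sprk→φ0] = [189, 180, 225]
r2 m[sprk→φ1] = [189, 100, 150]
r2 m[sprk→φ3] = [567, 225, 270]
r2 m[sprk→φ6] = [243, 180, 270]
r2 m[fog→φ1] = [1, 1, 1]
r3 m[φ0→wet] = [1701, 1350, 1701]
r3 m[φ0→sprk] = [567, 315, 336]
r3 m[φ1→cld] = [1350, 900, 1701]
r3 m[φ1→sprk] = [9, 9, 9]
r3 m[φ1→fog] = [1701, 945, 945]
r3 m[φ2→wet] = [36, 24, 15]
r3 m[φ2→slip] = [567, 336, 315]
r3 m[φ3→sprk] = [3, 4, 5]
r3 m[φ4→wet] = [7, 7, 7]
r3 m[φ5→slip] = [4, 3, 3]
r3 m[φ6→sprk] = [7, 5, 5]
r3 m[wet→φ0] = [63, 56, 35]
r3 m[wet→φ2] = [63, 42, 63]
r3 m[wet→φ4] = [81, 48, 45]
r3 m[cld→φ1] = [1, 1, 1]
r3 m[slip→φ2] = [4, 3, 3]
r3 m[slip→φ5] = [9, 8, 5]
r3 m[sprk→φ0] = [189, 180, 225]
r3 m[sprk→φ1] = [189, 100, 150]
r3 m[sprk→φ3] = [567, 225, 270]
r3 m[sprk→φ6] = [243, 180, 270]
r3 m[fog→φ1] = [1, 1, 1]
r4 m[φ0→wet] = [1701, 1350, 1701]
r4 m[φ0→sprk] = [567, 315, 336]
r4 m[φ1→cld] = [1350, 900, 1701]
r4 m[φ1→sprk] = [9, 9, 9]
r4 m[φ1→fog] = [1701, 945, 945]
r4 m[φ2→wet] = [36, 24, 15]
r4 m[φ2→slip] = [567, 336, 315]
r4 m[φ3→sprk] = [3, 4, 5]
r4 m[φ4→wet] = [7, 7, 7]
r4 m[φ5→slip] = [4, 3, 3]
r4 m[φ6→sprk] = [7, 5, 5]
r4 m[wet→φ0] = [252, 168, 105]
r4 m[wet→φ2] = [11907, 9450, 11907]
r4 m[wet→φ4] = [61236, 32400, 25515]
r4 m[cld→φ1] = [1, 1, 1]
r4 m[slip→φ2] = [4, 3, 3]
r4 m[slip→φ5] = [567, 336, 315]
r4 m[sprk→φ0] = [189, 180, 225]
r4 m[sprk→φ1] = [11907, 6300, 8400]
r4 m[sprk→φ3] = [35721, 14175, 15120]
r4 m[sprk→φ6] = [15309, 11340, 15120]
r4 m[fog→φ1] = [1, 1, 1]
r5 m[φ0→wet] = [1701, 1350, 1701]
r5 m[φ0→sprk] = [2268, 1260, 1008]
r5 m[φ1→cld] = [75600, 50400, 107163]
r5 m[φ1→sprk] = [9, 9, 9]
r5 m[φ1→fog] = [107163, 59535, 59535]
r5 m[φ2→wet] = [36, 24, 15]
r5 m[φ2→slip] = [107163, 75600, 59535]
r5 m[φ3→sprk] = [3, 4, 5]
r5 m[φ4→wet] = [7, 7, 7]
r5 m[φ5→slip] = [4, 3, 3]
r5 m[φ6→sprk] = [7, 5, 5]
r5 m[wet→φ0] = [252, 168, 105]
r5 m[wet→φ2] = [11907, 9450, 11907]
r5 m[wet→φ4] = [61236, 32400, 25515]
r5 m[cld→φ1] = [1, 1, 1]
r5 m[slip→φ2] = [4, 3, 3]
r5 m[slip→φ5] = [567, 336, 315]
r5 m[sprk→φ0] = [189, 180, 225]
r5 m[sprk→φ1] = [11907, 6300, 8400]
r5 m[sprk→φ3] = [35721, 14175, 15120]
r5 m[sprk→φ6] = [15309, 11340, 15120]
r5 m[fog→φ1] = [1, 1, 1]
r6 m[φ0→wet] = [1701, 1350, 1701]
r6 m[φ0→sprk] = [2268, 1260, 1008]
r6 m[φ1→cld] = [75600, 50400, 107163]
r6 m[φ1→sprk] = [9, 9, 9]
r6 m[φ1→fog] = [107163, 59535, 59535]
r6 m[φ2→wet] = [36, 24, 15]
r6 m[φ2→slip] = [107163, 75600, 59535]
r6 m[φ3→sprk] = [3, 4, 5]
r6 m[φ4→wet] = [7, 7, 7]
r6 m[φ5→slip] = [4, 3, 3]
r6 m[φ6→sprk] = [7, 5, 5]
r6 m[wet→φ0] = [252, 168, 105]
r6 m[wet→φ2] = [11907, 9450, 11907]
r6 m[wet→φ4] = [61236, 32400, 25515]
r6 m[cld→φ1] = [1, 1, 1]
r6 m[slip→φ2] = [4, 3, 3]
r6 m[slip→φ5] = [107163, 75600, 59535]
r6 m[sprk→φ0] = [189, 180, 225]
r6 m[sprk→φ1] = [47628, 25200, 25200]
r6 m[sprk→φ3] = [142884, 56700, 45360]
r6 m[sprk→φ6] = [61236, 45360, 45360]
r6 m[fog→φ1] = [1, 1, 1]
r7 m[φ0→wet] = [1701, 1350, 1701]
r7 m[φ0→sprk] = [2268, 1260, 1008]
r7 m[φ1→cld] = [238140, 201600, 428652]
r7 m[φ1→sprk] = [9, 9, 9]
r7 m[φ1→fog] = [428652, 238140, 238140]
r7 m[φ2→wet] = [36, 24, 15]
r7 m[φ2→slip] = [107163, 75600, 59535]
r7 m[φ3→sprk] = [3, 4, 5]
r7 m[φ4→wet] = [7, 7, 7]
r7 m[φ5→slip] = [4, 3, 3]
r7 m[φ6→sprk] = [7, 5, 5]
r7 m[wet→φ0] = [252, 168, 105]
r7 m[wet→φ2] = [11907, 9450, 11907]
r7 m[wet→φ4] = [61236, 32400, 25515]
r7 m[cld→φ1] = [1, 1, 1]
r7 m[slip→φ2] = [4, 3, 3]
r7 m[slip→φ5] = [107163, 75600, 59535]
r7 m[sprk→φ0] = [189, 180, 225]
r7 m[sprk→φ1] = [47628, 25200, 25200]
r7 m[sprk→φ3] = [142884, 56700, 45360]
r7 m[sprk→φ6] = [61236, 45360, 45360]
r7 m[fog→φ1] = [1, 1, 1]
r8 m[φ0→wet] = [1701, 1350, 1701]
r8 m[φ0→sprk] = [2268, 1260, 1008]
r8 m[φ1→cld] = [238140, 201600, 428652]
r8 m[φ1→sprk] = [9, 9, 9]
r8 m[φ1→fog] = [428652, 238140, 238140]
r8 m[φ2→wet] = [36, 24, 15]
r8 m[φ2→slip] = [107163, 75600, 59535]
r8 m[φ3→sprk] = [3, 4, 5]
r8 m[φ4→wet] = [7, 7, 7]
r8 m[φ5→slip] = [4, 3, 3]
r8 m[φ6→sprk] = [7, 5, 5]
r8 m[wet→φ0] = [252, 168, 105]
r8 m[wet→φ2] = [11907, 9450, 11907]
r8 m[wet→φ4] = [61236, 32400, 25515]
r8 m[cld→φ1] = [1, 1, 1]
r8 m[slip→φ2] = [4, 3, 3]
r8 m[slip→φ5] = [107163, 75600, 59535]
r8 m[sprk→φ0] = [189, 180, 225]
r8 m[sprk→φ1] = [47628, 25200, 25200]
r8 m[sprk→φ3] = [142884, 56700, 45360]
r8 m[sprk→φ6] = [61236, 45360, 45360]
r8 m[fog→φ1] = [1, 1, 1]
fixed point reached at round 8
traceback from wet: (wet=0, cld=2, slip=0, sprk=0, fog=0), score=428652

assignment: (wet=0, cld=2, slip=0, sprk=0, fog=0); score = 428652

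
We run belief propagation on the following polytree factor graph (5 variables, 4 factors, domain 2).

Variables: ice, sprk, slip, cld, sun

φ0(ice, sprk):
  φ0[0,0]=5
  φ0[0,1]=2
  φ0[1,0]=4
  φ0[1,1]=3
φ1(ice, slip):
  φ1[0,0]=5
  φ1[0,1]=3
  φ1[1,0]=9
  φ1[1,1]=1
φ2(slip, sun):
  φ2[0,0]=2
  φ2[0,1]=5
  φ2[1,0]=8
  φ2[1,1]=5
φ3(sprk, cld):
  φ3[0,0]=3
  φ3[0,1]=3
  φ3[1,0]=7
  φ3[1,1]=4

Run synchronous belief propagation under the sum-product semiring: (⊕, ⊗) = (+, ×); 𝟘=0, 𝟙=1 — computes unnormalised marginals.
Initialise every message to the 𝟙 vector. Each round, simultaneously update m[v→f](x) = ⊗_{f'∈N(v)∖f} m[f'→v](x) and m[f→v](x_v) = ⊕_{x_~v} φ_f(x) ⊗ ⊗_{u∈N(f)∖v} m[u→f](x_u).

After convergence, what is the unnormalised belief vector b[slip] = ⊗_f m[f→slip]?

b[slip] = [5411, 2769]

init: all messages = 𝟙 over 2 values
r1 m[φ0→ice] = [7, 7]
r1 m[φ0→sprk] = [9, 5]
r1 m[φ1→ice] = [8, 10]
r1 m[φ1→slip] = [14, 4]
r1 m[φ2→slip] = [7, 13]
r1 m[φ2→sun] = [10, 10]
r1 m[φ3→sprk] = [6, 11]
r1 m[φ3→cld] = [10, 7]
r1 m[ice→φ0] = [1, 1]
r1 m[ice→φ1] = [1, 1]
r1 m[sprk→φ0] = [1, 1]
r1 m[sprk→φ3] = [1, 1]
r1 m[slip→φ1] = [1, 1]
r1 m[slip→φ2] = [1, 1]
r1 m[cld→φ3] = [1, 1]
r1 m[sun→φ2] = [1, 1]
r2 m[φ0→ice] = [7, 7]
r2 m[φ0→sprk] = [9, 5]
r2 m[φ1→ice] = [8, 10]
r2 m[φ1→slip] = [14, 4]
r2 m[φ2→slip] = [7, 13]
r2 m[φ2→sun] = [10, 10]
r2 m[φ3→sprk] = [6, 11]
r2 m[φ3→cld] = [10, 7]
r2 m[ice→φ0] = [8, 10]
r2 m[ice→φ1] = [7, 7]
r2 m[sprk→φ0] = [6, 11]
r2 m[sprk→φ3] = [9, 5]
r2 m[slip→φ1] = [7, 13]
r2 m[slip→φ2] = [14, 4]
r2 m[cld→φ3] = [1, 1]
r2 m[sun→φ2] = [1, 1]
r3 m[φ0→ice] = [52, 57]
r3 m[φ0→sprk] = [80, 46]
r3 m[φ1→ice] = [74, 76]
r3 m[φ1→slip] = [98, 28]
r3 m[φ2→slip] = [7, 13]
r3 m[φ2→sun] = [60, 90]
r3 m[φ3→sprk] = [6, 11]
r3 m[φ3→cld] = [62, 47]
r3 m[ice→φ0] = [8, 10]
r3 m[ice→φ1] = [7, 7]
r3 m[sprk→φ0] = [6, 11]
r3 m[sprk→φ3] = [9, 5]
r3 m[slip→φ1] = [7, 13]
r3 m[slip→φ2] = [14, 4]
r3 m[cld→φ3] = [1, 1]
r3 m[sun→φ2] = [1, 1]
r4 m[φ0→ice] = [52, 57]
r4 m[φ0→sprk] = [80, 46]
r4 m[φ1→ice] = [74, 76]
r4 m[φ1→slip] = [98, 28]
r4 m[φ2→slip] = [7, 13]
r4 m[φ2→sun] = [60, 90]
r4 m[φ3→sprk] = [6, 11]
r4 m[φ3→cld] = [62, 47]
r4 m[ice→φ0] = [74, 76]
r4 m[ice→φ1] = [52, 57]
r4 m[sprk→φ0] = [6, 11]
r4 m[sprk→φ3] = [80, 46]
r4 m[slip→φ1] = [7, 13]
r4 m[slip→φ2] = [98, 28]
r4 m[cld→φ3] = [1, 1]
r4 m[sun→φ2] = [1, 1]
r5 m[φ0→ice] = [52, 57]
r5 m[φ0→sprk] = [674, 376]
r5 m[φ1→ice] = [74, 76]
r5 m[φ1→slip] = [773, 213]
r5 m[φ2→slip] = [7, 13]
r5 m[φ2→sun] = [420, 630]
r5 m[φ3→sprk] = [6, 11]
r5 m[φ3→cld] = [562, 424]
r5 m[ice→φ0] = [74, 76]
r5 m[ice→φ1] = [52, 57]
r5 m[sprk→φ0] = [6, 11]
r5 m[sprk→φ3] = [80, 46]
r5 m[slip→φ1] = [7, 13]
r5 m[slip→φ2] = [98, 28]
r5 m[cld→φ3] = [1, 1]
r5 m[sun→φ2] = [1, 1]
r6 m[φ0→ice] = [52, 57]
r6 m[φ0→sprk] = [674, 376]
r6 m[φ1→ice] = [74, 76]
r6 m[φ1→slip] = [773, 213]
r6 m[φ2→slip] = [7, 13]
r6 m[φ2→sun] = [420, 630]
r6 m[φ3→sprk] = [6, 11]
r6 m[φ3→cld] = [562, 424]
r6 m[ice→φ0] = [74, 76]
r6 m[ice→φ1] = [52, 57]
r6 m[sprk→φ0] = [6, 11]
r6 m[sprk→φ3] = [674, 376]
r6 m[slip→φ1] = [7, 13]
r6 m[slip→φ2] = [773, 213]
r6 m[cld→φ3] = [1, 1]
r6 m[sun→φ2] = [1, 1]
r7 m[φ0→ice] = [52, 57]
r7 m[φ0→sprk] = [674, 376]
r7 m[φ1→ice] = [74, 76]
r7 m[φ1→slip] = [773, 213]
r7 m[φ2→slip] = [7, 13]
r7 m[φ2→sun] = [3250, 4930]
r7 m[φ3→sprk] = [6, 11]
r7 m[φ3→cld] = [4654, 3526]
r7 m[ice→φ0] = [74, 76]
r7 m[ice→φ1] = [52, 57]
r7 m[sprk→φ0] = [6, 11]
r7 m[sprk→φ3] = [674, 376]
r7 m[slip→φ1] = [7, 13]
r7 m[slip→φ2] = [773, 213]
r7 m[cld→φ3] = [1, 1]
r7 m[sun→φ2] = [1, 1]
r8 m[φ0→ice] = [52, 57]
r8 m[φ0→sprk] = [674, 376]
r8 m[φ1→ice] = [74, 76]
r8 m[φ1→slip] = [773, 213]
r8 m[φ2→slip] = [7, 13]
r8 m[φ2→sun] = [3250, 4930]
r8 m[φ3→sprk] = [6, 11]
r8 m[φ3→cld] = [4654, 3526]
r8 m[ice→φ0] = [74, 76]
r8 m[ice→φ1] = [52, 57]
r8 m[sprk→φ0] = [6, 11]
r8 m[sprk→φ3] = [674, 376]
r8 m[slip→φ1] = [7, 13]
r8 m[slip→φ2] = [773, 213]
r8 m[cld→φ3] = [1, 1]
r8 m[sun→φ2] = [1, 1]
fixed point reached at round 8
b[slip] = ⊗ incoming = [5411, 2769]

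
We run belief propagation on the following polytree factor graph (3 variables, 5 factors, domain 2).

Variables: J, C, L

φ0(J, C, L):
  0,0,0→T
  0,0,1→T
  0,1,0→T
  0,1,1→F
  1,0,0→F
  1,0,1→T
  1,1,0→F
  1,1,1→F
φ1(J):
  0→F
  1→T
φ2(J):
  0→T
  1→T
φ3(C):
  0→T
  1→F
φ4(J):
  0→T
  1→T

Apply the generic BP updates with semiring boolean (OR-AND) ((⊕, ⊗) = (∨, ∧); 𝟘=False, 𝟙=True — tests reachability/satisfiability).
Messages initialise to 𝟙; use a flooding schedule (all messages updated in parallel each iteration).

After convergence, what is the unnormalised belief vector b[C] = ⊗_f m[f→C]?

b[C] = [T, F]

init: all messages = 𝟙 over 2 values
r1 m[φ0→J] = [T, T]
r1 m[φ0→C] = [T, T]
r1 m[φ0→L] = [T, T]
r1 m[φ1→J] = [F, T]
r1 m[φ2→J] = [T, T]
r1 m[φ3→C] = [T, F]
r1 m[φ4→J] = [T, T]
r1 m[J→φ0] = [T, T]
r1 m[J→φ1] = [T, T]
r1 m[J→φ2] = [T, T]
r1 m[J→φ4] = [T, T]
r1 m[C→φ0] = [T, T]
r1 m[C→φ3] = [T, T]
r1 m[L→φ0] = [T, T]
r2 m[φ0→J] = [T, T]
r2 m[φ0→C] = [T, T]
r2 m[φ0→L] = [T, T]
r2 m[φ1→J] = [F, T]
r2 m[φ2→J] = [T, T]
r2 m[φ3→C] = [T, F]
r2 m[φ4→J] = [T, T]
r2 m[J→φ0] = [F, T]
r2 m[J→φ1] = [T, T]
r2 m[J→φ2] = [F, T]
r2 m[J→φ4] = [F, T]
r2 m[C→φ0] = [T, F]
r2 m[C→φ3] = [T, T]
r2 m[L→φ0] = [T, T]
r3 m[φ0→J] = [T, T]
r3 m[φ0→C] = [T, F]
r3 m[φ0→L] = [F, T]
r3 m[φ1→J] = [F, T]
r3 m[φ2→J] = [T, T]
r3 m[φ3→C] = [T, F]
r3 m[φ4→J] = [T, T]
r3 m[J→φ0] = [F, T]
r3 m[J→φ1] = [T, T]
r3 m[J→φ2] = [F, T]
r3 m[J→φ4] = [F, T]
r3 m[C→φ0] = [T, F]
r3 m[C→φ3] = [T, T]
r3 m[L→φ0] = [T, T]
r4 m[φ0→J] = [T, T]
r4 m[φ0→C] = [T, F]
r4 m[φ0→L] = [F, T]
r4 m[φ1→J] = [F, T]
r4 m[φ2→J] = [T, T]
r4 m[φ3→C] = [T, F]
r4 m[φ4→J] = [T, T]
r4 m[J→φ0] = [F, T]
r4 m[J→φ1] = [T, T]
r4 m[J→φ2] = [F, T]
r4 m[J→φ4] = [F, T]
r4 m[C→φ0] = [T, F]
r4 m[C→φ3] = [T, F]
r4 m[L→φ0] = [T, T]
r5 m[φ0→J] = [T, T]
r5 m[φ0→C] = [T, F]
r5 m[φ0→L] = [F, T]
r5 m[φ1→J] = [F, T]
r5 m[φ2→J] = [T, T]
r5 m[φ3→C] = [T, F]
r5 m[φ4→J] = [T, T]
r5 m[J→φ0] = [F, T]
r5 m[J→φ1] = [T, T]
r5 m[J→φ2] = [F, T]
r5 m[J→φ4] = [F, T]
r5 m[C→φ0] = [T, F]
r5 m[C→φ3] = [T, F]
r5 m[L→φ0] = [T, T]
fixed point reached at round 5
b[C] = ⊗ incoming = [T, F]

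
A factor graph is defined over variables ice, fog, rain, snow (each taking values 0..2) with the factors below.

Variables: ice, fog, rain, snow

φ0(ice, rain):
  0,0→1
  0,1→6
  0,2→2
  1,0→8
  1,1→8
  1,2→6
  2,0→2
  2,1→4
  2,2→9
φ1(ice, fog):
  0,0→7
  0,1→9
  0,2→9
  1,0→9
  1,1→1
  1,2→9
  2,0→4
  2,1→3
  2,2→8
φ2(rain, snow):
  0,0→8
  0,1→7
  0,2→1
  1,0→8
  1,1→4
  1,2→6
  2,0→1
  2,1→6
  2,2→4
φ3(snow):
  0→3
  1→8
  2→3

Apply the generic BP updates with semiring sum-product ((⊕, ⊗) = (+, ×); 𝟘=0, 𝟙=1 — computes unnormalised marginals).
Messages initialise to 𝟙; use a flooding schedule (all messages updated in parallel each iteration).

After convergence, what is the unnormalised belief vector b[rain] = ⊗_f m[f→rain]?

init: all messages = 𝟙 over 3 values
r1 m[φ0→ice] = [9, 22, 15]
r1 m[φ0→rain] = [11, 18, 17]
r1 m[φ1→ice] = [25, 19, 15]
r1 m[φ1→fog] = [20, 13, 26]
r1 m[φ2→rain] = [16, 18, 11]
r1 m[φ2→snow] = [17, 17, 11]
r1 m[φ3→snow] = [3, 8, 3]
r1 m[ice→φ0] = [1, 1, 1]
r1 m[ice→φ1] = [1, 1, 1]
r1 m[fog→φ1] = [1, 1, 1]
r1 m[rain→φ0] = [1, 1, 1]
r1 m[rain→φ2] = [1, 1, 1]
r1 m[snow→φ2] = [1, 1, 1]
r1 m[snow→φ3] = [1, 1, 1]
r2 m[φ0→ice] = [9, 22, 15]
r2 m[φ0→rain] = [11, 18, 17]
r2 m[φ1→ice] = [25, 19, 15]
r2 m[φ1→fog] = [20, 13, 26]
r2 m[φ2→rain] = [16, 18, 11]
r2 m[φ2→snow] = [17, 17, 11]
r2 m[φ3→snow] = [3, 8, 3]
r2 m[ice→φ0] = [25, 19, 15]
r2 m[ice→φ1] = [9, 22, 15]
r2 m[fog→φ1] = [1, 1, 1]
r2 m[rain→φ0] = [16, 18, 11]
r2 m[rain→φ2] = [11, 18, 17]
r2 m[snow→φ2] = [3, 8, 3]
r2 m[snow→φ3] = [17, 17, 11]
r3 m[φ0→ice] = [146, 338, 203]
r3 m[φ0→rain] = [207, 362, 299]
r3 m[φ1→ice] = [25, 19, 15]
r3 m[φ1→fog] = [321, 148, 399]
r3 m[φ2→rain] = [83, 74, 63]
r3 m[φ2→snow] = [249, 251, 187]
r3 m[φ3→snow] = [3, 8, 3]
r3 m[ice→φ0] = [25, 19, 15]
r3 m[ice→φ1] = [9, 22, 15]
r3 m[fog→φ1] = [1, 1, 1]
r3 m[rain→φ0] = [16, 18, 11]
r3 m[rain→φ2] = [11, 18, 17]
r3 m[snow→φ2] = [3, 8, 3]
r3 m[snow→φ3] = [17, 17, 11]
r4 m[φ0→ice] = [146, 338, 203]
r4 m[φ0→rain] = [207, 362, 299]
r4 m[φ1→ice] = [25, 19, 15]
r4 m[φ1→fog] = [321, 148, 399]
r4 m[φ2→rain] = [83, 74, 63]
r4 m[φ2→snow] = [249, 251, 187]
r4 m[φ3→snow] = [3, 8, 3]
r4 m[ice→φ0] = [25, 19, 15]
r4 m[ice→φ1] = [146, 338, 203]
r4 m[fog→φ1] = [1, 1, 1]
r4 m[rain→φ0] = [83, 74, 63]
r4 m[rain→φ2] = [207, 362, 299]
r4 m[snow→φ2] = [3, 8, 3]
r4 m[snow→φ3] = [249, 251, 187]
r5 m[φ0→ice] = [653, 1634, 1029]
r5 m[φ0→rain] = [207, 362, 299]
r5 m[φ1→ice] = [25, 19, 15]
r5 m[φ1→fog] = [4876, 2261, 5980]
r5 m[φ2→rain] = [83, 74, 63]
r5 m[φ2→snow] = [4851, 4691, 3575]
r5 m[φ3→snow] = [3, 8, 3]
r5 m[ice→φ0] = [25, 19, 15]
r5 m[ice→φ1] = [146, 338, 203]
r5 m[fog→φ1] = [1, 1, 1]
r5 m[rain→φ0] = [83, 74, 63]
r5 m[rain→φ2] = [207, 362, 299]
r5 m[snow→φ2] = [3, 8, 3]
r5 m[snow→φ3] = [249, 251, 187]
r6 m[φ0→ice] = [653, 1634, 1029]
r6 m[φ0→rain] = [207, 362, 299]
r6 m[φ1→ice] = [25, 19, 15]
r6 m[φ1→fog] = [4876, 2261, 5980]
r6 m[φ2→rain] = [83, 74, 63]
r6 m[φ2→snow] = [4851, 4691, 3575]
r6 m[φ3→snow] = [3, 8, 3]
r6 m[ice→φ0] = [25, 19, 15]
r6 m[ice→φ1] = [653, 1634, 1029]
r6 m[fog→φ1] = [1, 1, 1]
r6 m[rain→φ0] = [83, 74, 63]
r6 m[rain→φ2] = [207, 362, 299]
r6 m[snow→φ2] = [3, 8, 3]
r6 m[snow→φ3] = [4851, 4691, 3575]
r7 m[φ0→ice] = [653, 1634, 1029]
r7 m[φ0→rain] = [207, 362, 299]
r7 m[φ1→ice] = [25, 19, 15]
r7 m[φ1→fog] = [23393, 10598, 28815]
r7 m[φ2→rain] = [83, 74, 63]
r7 m[φ2→snow] = [4851, 4691, 3575]
r7 m[φ3→snow] = [3, 8, 3]
r7 m[ice→φ0] = [25, 19, 15]
r7 m[ice→φ1] = [653, 1634, 1029]
r7 m[fog→φ1] = [1, 1, 1]
r7 m[rain→φ0] = [83, 74, 63]
r7 m[rain→φ2] = [207, 362, 299]
r7 m[snow→φ2] = [3, 8, 3]
r7 m[snow→φ3] = [4851, 4691, 3575]
r8 m[φ0→ice] = [653, 1634, 1029]
r8 m[φ0→rain] = [207, 362, 299]
r8 m[φ1→ice] = [25, 19, 15]
r8 m[φ1→fog] = [23393, 10598, 28815]
r8 m[φ2→rain] = [83, 74, 63]
r8 m[φ2→snow] = [4851, 4691, 3575]
r8 m[φ3→snow] = [3, 8, 3]
r8 m[ice→φ0] = [25, 19, 15]
r8 m[ice→φ1] = [653, 1634, 1029]
r8 m[fog→φ1] = [1, 1, 1]
r8 m[rain→φ0] = [83, 74, 63]
r8 m[rain→φ2] = [207, 362, 299]
r8 m[snow→φ2] = [3, 8, 3]
r8 m[snow→φ3] = [4851, 4691, 3575]
fixed point reached at round 8
b[rain] = ⊗ incoming = [17181, 26788, 18837]

b[rain] = [17181, 26788, 18837]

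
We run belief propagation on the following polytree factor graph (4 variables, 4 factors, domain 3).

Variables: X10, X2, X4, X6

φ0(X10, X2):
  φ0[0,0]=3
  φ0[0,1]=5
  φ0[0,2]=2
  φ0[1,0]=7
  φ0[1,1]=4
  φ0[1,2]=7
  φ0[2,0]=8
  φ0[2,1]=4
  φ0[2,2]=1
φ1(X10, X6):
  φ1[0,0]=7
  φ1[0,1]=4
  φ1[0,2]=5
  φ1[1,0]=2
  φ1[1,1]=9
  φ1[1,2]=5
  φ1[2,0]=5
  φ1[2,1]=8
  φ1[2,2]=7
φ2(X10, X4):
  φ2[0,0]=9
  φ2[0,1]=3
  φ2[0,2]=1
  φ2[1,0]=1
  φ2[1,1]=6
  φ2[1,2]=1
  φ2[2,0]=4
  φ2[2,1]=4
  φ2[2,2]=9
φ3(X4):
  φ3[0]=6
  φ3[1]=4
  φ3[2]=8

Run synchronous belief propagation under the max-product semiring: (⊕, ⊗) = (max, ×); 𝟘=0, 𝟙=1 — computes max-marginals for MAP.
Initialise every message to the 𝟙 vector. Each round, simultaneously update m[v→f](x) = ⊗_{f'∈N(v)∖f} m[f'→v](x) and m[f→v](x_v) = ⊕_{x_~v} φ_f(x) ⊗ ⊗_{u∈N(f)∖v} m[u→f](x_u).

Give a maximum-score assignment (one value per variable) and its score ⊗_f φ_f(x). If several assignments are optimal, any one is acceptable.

init: all messages = 𝟙 over 3 values
r1 m[φ0→X10] = [5, 7, 8]
r1 m[φ0→X2] = [8, 5, 7]
r1 m[φ1→X10] = [7, 9, 8]
r1 m[φ1→X6] = [7, 9, 7]
r1 m[φ2→X10] = [9, 6, 9]
r1 m[φ2→X4] = [9, 6, 9]
r1 m[φ3→X4] = [6, 4, 8]
r1 m[X10→φ0] = [1, 1, 1]
r1 m[X10→φ1] = [1, 1, 1]
r1 m[X10→φ2] = [1, 1, 1]
r1 m[X2→φ0] = [1, 1, 1]
r1 m[X4→φ2] = [1, 1, 1]
r1 m[X4→φ3] = [1, 1, 1]
r1 m[X6→φ1] = [1, 1, 1]
r2 m[φ0→X10] = [5, 7, 8]
r2 m[φ0→X2] = [8, 5, 7]
r2 m[φ1→X10] = [7, 9, 8]
r2 m[φ1→X6] = [7, 9, 7]
r2 m[φ2→X10] = [9, 6, 9]
r2 m[φ2→X4] = [9, 6, 9]
r2 m[φ3→X4] = [6, 4, 8]
r2 m[X10→φ0] = [63, 54, 72]
r2 m[X10→φ1] = [45, 42, 72]
r2 m[X10→φ2] = [35, 63, 64]
r2 m[X2→φ0] = [1, 1, 1]
r2 m[X4→φ2] = [6, 4, 8]
r2 m[X4→φ3] = [9, 6, 9]
r2 m[X6→φ1] = [1, 1, 1]
r3 m[φ0→X10] = [5, 7, 8]
r3 m[φ0→X2] = [576, 315, 378]
r3 m[φ1→X10] = [7, 9, 8]
r3 m[φ1→X6] = [360, 576, 504]
r3 m[φ2→X10] = [54, 24, 72]
r3 m[φ2→X4] = [315, 378, 576]
r3 m[φ3→X4] = [6, 4, 8]
r3 m[X10→φ0] = [63, 54, 72]
r3 m[X10→φ1] = [45, 42, 72]
r3 m[X10→φ2] = [35, 63, 64]
r3 m[X2→φ0] = [1, 1, 1]
r3 m[X4→φ2] = [6, 4, 8]
r3 m[X4→φ3] = [9, 6, 9]
r3 m[X6→φ1] = [1, 1, 1]
r4 m[φ0→X10] = [5, 7, 8]
r4 m[φ0→X2] = [576, 315, 378]
r4 m[φ1→X10] = [7, 9, 8]
r4 m[φ1→X6] = [360, 576, 504]
r4 m[φ2→X10] = [54, 24, 72]
r4 m[φ2→X4] = [315, 378, 576]
r4 m[φ3→X4] = [6, 4, 8]
r4 m[X10→φ0] = [378, 216, 576]
r4 m[X10→φ1] = [270, 168, 576]
r4 m[X10→φ2] = [35, 63, 64]
r4 m[X2→φ0] = [1, 1, 1]
r4 m[X4→φ2] = [6, 4, 8]
r4 m[X4→φ3] = [315, 378, 576]
r4 m[X6→φ1] = [1, 1, 1]
r5 m[φ0→X10] = [5, 7, 8]
r5 m[φ0→X2] = [4608, 2304, 1512]
r5 m[φ1→X10] = [7, 9, 8]
r5 m[φ1→X6] = [2880, 4608, 4032]
r5 m[φ2→X10] = [54, 24, 72]
r5 m[φ2→X4] = [315, 378, 576]
r5 m[φ3→X4] = [6, 4, 8]
r5 m[X10→φ0] = [378, 216, 576]
r5 m[X10→φ1] = [270, 168, 576]
r5 m[X10→φ2] = [35, 63, 64]
r5 m[X2→φ0] = [1, 1, 1]
r5 m[X4→φ2] = [6, 4, 8]
r5 m[X4→φ3] = [315, 378, 576]
r5 m[X6→φ1] = [1, 1, 1]
r6 m[φ0→X10] = [5, 7, 8]
r6 m[φ0→X2] = [4608, 2304, 1512]
r6 m[φ1→X10] = [7, 9, 8]
r6 m[φ1→X6] = [2880, 4608, 4032]
r6 m[φ2→X10] = [54, 24, 72]
r6 m[φ2→X4] = [315, 378, 576]
r6 m[φ3→X4] = [6, 4, 8]
r6 m[X10→φ0] = [378, 216, 576]
r6 m[X10→φ1] = [270, 168, 576]
r6 m[X10→φ2] = [35, 63, 64]
r6 m[X2→φ0] = [1, 1, 1]
r6 m[X4→φ2] = [6, 4, 8]
r6 m[X4→φ3] = [315, 378, 576]
r6 m[X6→φ1] = [1, 1, 1]
fixed point reached at round 6
traceback from X10: (X10=2, X2=0, X4=2, X6=1), score=4608

assignment: (X10=2, X2=0, X4=2, X6=1); score = 4608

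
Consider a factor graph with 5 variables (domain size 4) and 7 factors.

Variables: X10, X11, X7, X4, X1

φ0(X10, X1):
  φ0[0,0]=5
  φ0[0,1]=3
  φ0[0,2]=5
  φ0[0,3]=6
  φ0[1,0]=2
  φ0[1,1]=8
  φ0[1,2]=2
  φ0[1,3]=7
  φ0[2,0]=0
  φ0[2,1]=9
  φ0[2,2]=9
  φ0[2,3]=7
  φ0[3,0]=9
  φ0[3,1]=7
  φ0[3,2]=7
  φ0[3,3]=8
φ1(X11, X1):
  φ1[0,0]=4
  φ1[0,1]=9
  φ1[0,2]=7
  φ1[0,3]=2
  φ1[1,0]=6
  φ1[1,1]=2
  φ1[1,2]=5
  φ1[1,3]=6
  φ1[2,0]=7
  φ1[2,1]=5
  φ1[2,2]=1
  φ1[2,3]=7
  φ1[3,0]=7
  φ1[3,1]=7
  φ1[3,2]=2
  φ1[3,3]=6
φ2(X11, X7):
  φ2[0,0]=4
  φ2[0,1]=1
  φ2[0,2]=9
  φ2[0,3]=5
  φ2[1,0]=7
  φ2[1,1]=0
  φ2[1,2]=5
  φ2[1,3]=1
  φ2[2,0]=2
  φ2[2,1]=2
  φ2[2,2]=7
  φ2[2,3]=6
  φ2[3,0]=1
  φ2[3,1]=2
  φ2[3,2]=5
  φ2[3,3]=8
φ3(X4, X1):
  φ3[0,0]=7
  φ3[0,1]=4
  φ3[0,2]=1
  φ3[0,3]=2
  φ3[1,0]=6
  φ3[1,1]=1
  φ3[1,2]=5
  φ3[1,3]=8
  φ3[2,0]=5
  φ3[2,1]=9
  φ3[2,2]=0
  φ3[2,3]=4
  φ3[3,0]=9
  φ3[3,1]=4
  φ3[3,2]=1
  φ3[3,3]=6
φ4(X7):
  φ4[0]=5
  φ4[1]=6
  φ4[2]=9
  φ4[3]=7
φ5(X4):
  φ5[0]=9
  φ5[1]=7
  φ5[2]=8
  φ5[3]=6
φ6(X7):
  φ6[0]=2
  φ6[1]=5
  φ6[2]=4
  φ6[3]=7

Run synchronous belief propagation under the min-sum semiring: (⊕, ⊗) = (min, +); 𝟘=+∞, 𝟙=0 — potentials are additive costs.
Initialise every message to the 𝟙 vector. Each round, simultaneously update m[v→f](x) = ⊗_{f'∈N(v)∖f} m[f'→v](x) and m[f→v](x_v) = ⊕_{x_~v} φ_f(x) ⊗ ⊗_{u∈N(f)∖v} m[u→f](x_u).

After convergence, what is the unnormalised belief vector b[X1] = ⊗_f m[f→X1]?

init: all messages = 𝟙 over 4 values
r1 m[φ0→X10] = [3, 2, 0, 7]
r1 m[φ0→X1] = [0, 3, 2, 6]
r1 m[φ1→X11] = [2, 2, 1, 2]
r1 m[φ1→X1] = [4, 2, 1, 2]
r1 m[φ2→X11] = [1, 0, 2, 1]
r1 m[φ2→X7] = [1, 0, 5, 1]
r1 m[φ3→X4] = [1, 1, 0, 1]
r1 m[φ3→X1] = [5, 1, 0, 2]
r1 m[φ4→X7] = [5, 6, 9, 7]
r1 m[φ5→X4] = [9, 7, 8, 6]
r1 m[φ6→X7] = [2, 5, 4, 7]
r1 m[X10→φ0] = [0, 0, 0, 0]
r1 m[X11→φ1] = [0, 0, 0, 0]
r1 m[X11→φ2] = [0, 0, 0, 0]
r1 m[X7→φ2] = [0, 0, 0, 0]
r1 m[X7→φ4] = [0, 0, 0, 0]
r1 m[X7→φ6] = [0, 0, 0, 0]
r1 m[X4→φ3] = [0, 0, 0, 0]
r1 m[X4→φ5] = [0, 0, 0, 0]
r1 m[X1→φ0] = [0, 0, 0, 0]
r1 m[X1→φ1] = [0, 0, 0, 0]
r1 m[X1→φ3] = [0, 0, 0, 0]
r2 m[φ0→X10] = [3, 2, 0, 7]
r2 m[φ0→X1] = [0, 3, 2, 6]
r2 m[φ1→X11] = [2, 2, 1, 2]
r2 m[φ1→X1] = [4, 2, 1, 2]
r2 m[φ2→X11] = [1, 0, 2, 1]
r2 m[φ2→X7] = [1, 0, 5, 1]
r2 m[φ3→X4] = [1, 1, 0, 1]
r2 m[φ3→X1] = [5, 1, 0, 2]
r2 m[φ4→X7] = [5, 6, 9, 7]
r2 m[φ5→X4] = [9, 7, 8, 6]
r2 m[φ6→X7] = [2, 5, 4, 7]
r2 m[X10→φ0] = [0, 0, 0, 0]
r2 m[X11→φ1] = [1, 0, 2, 1]
r2 m[X11→φ2] = [2, 2, 1, 2]
r2 m[X7→φ2] = [7, 11, 13, 14]
r2 m[X7→φ4] = [3, 5, 9, 8]
r2 m[X7→φ6] = [6, 6, 14, 8]
r2 m[X4→φ3] = [9, 7, 8, 6]
r2 m[X4→φ5] = [1, 1, 0, 1]
r2 m[X1→φ0] = [9, 3, 1, 4]
r2 m[X1→φ1] = [5, 4, 2, 8]
r2 m[X1→φ3] = [4, 5, 3, 8]
r3 m[φ0→X10] = [6, 3, 9, 8]
r3 m[φ0→X1] = [0, 3, 2, 6]
r3 m[φ1→X11] = [9, 6, 3, 4]
r3 m[φ1→X1] = [5, 2, 3, 3]
r3 m[φ2→X11] = [11, 11, 9, 8]
r3 m[φ2→X7] = [3, 2, 7, 3]
r3 m[φ3→X4] = [4, 6, 3, 4]
r3 m[φ3→X1] = [13, 8, 7, 11]
r3 m[φ4→X7] = [5, 6, 9, 7]
r3 m[φ5→X4] = [9, 7, 8, 6]
r3 m[φ6→X7] = [2, 5, 4, 7]
r3 m[X10→φ0] = [0, 0, 0, 0]
r3 m[X11→φ1] = [1, 0, 2, 1]
r3 m[X11→φ2] = [2, 2, 1, 2]
r3 m[X7→φ2] = [7, 11, 13, 14]
r3 m[X7→φ4] = [3, 5, 9, 8]
r3 m[X7→φ6] = [6, 6, 14, 8]
r3 m[X4→φ3] = [9, 7, 8, 6]
r3 m[X4→φ5] = [1, 1, 0, 1]
r3 m[X1→φ0] = [9, 3, 1, 4]
r3 m[X1→φ1] = [5, 4, 2, 8]
r3 m[X1→φ3] = [4, 5, 3, 8]
r4 m[φ0→X10] = [6, 3, 9, 8]
r4 m[φ0→X1] = [0, 3, 2, 6]
r4 m[φ1→X11] = [9, 6, 3, 4]
r4 m[φ1→X1] = [5, 2, 3, 3]
r4 m[φ2→X11] = [11, 11, 9, 8]
r4 m[φ2→X7] = [3, 2, 7, 3]
r4 m[φ3→X4] = [4, 6, 3, 4]
r4 m[φ3→X1] = [13, 8, 7, 11]
r4 m[φ4→X7] = [5, 6, 9, 7]
r4 m[φ5→X4] = [9, 7, 8, 6]
r4 m[φ6→X7] = [2, 5, 4, 7]
r4 m[X10→φ0] = [0, 0, 0, 0]
r4 m[X11→φ1] = [11, 11, 9, 8]
r4 m[X11→φ2] = [9, 6, 3, 4]
r4 m[X7→φ2] = [7, 11, 13, 14]
r4 m[X7→φ4] = [5, 7, 11, 10]
r4 m[X7→φ6] = [8, 8, 16, 10]
r4 m[X4→φ3] = [9, 7, 8, 6]
r4 m[X4→φ5] = [4, 6, 3, 4]
r4 m[X1→φ0] = [18, 10, 10, 14]
r4 m[X1→φ1] = [13, 11, 9, 17]
r4 m[X1→φ3] = [5, 5, 5, 9]
r5 m[φ0→X10] = [13, 12, 18, 17]
r5 m[φ0→X1] = [0, 3, 2, 6]
r5 m[φ1→X11] = [16, 13, 10, 11]
r5 m[φ1→X1] = [15, 13, 10, 13]
r5 m[φ2→X11] = [11, 11, 9, 8]
r5 m[φ2→X7] = [5, 5, 9, 7]
r5 m[φ3→X4] = [6, 6, 5, 6]
r5 m[φ3→X1] = [13, 8, 7, 11]
r5 m[φ4→X7] = [5, 6, 9, 7]
r5 m[φ5→X4] = [9, 7, 8, 6]
r5 m[φ6→X7] = [2, 5, 4, 7]
r5 m[X10→φ0] = [0, 0, 0, 0]
r5 m[X11→φ1] = [11, 11, 9, 8]
r5 m[X11→φ2] = [9, 6, 3, 4]
r5 m[X7→φ2] = [7, 11, 13, 14]
r5 m[X7→φ4] = [5, 7, 11, 10]
r5 m[X7→φ6] = [8, 8, 16, 10]
r5 m[X4→φ3] = [9, 7, 8, 6]
r5 m[X4→φ5] = [4, 6, 3, 4]
r5 m[X1→φ0] = [18, 10, 10, 14]
r5 m[X1→φ1] = [13, 11, 9, 17]
r5 m[X1→φ3] = [5, 5, 5, 9]
r6 m[φ0→X10] = [13, 12, 18, 17]
r6 m[φ0→X1] = [0, 3, 2, 6]
r6 m[φ1→X11] = [16, 13, 10, 11]
r6 m[φ1→X1] = [15, 13, 10, 13]
r6 m[φ2→X11] = [11, 11, 9, 8]
r6 m[φ2→X7] = [5, 5, 9, 7]
r6 m[φ3→X4] = [6, 6, 5, 6]
r6 m[φ3→X1] = [13, 8, 7, 11]
r6 m[φ4→X7] = [5, 6, 9, 7]
r6 m[φ5→X4] = [9, 7, 8, 6]
r6 m[φ6→X7] = [2, 5, 4, 7]
r6 m[X10→φ0] = [0, 0, 0, 0]
r6 m[X11→φ1] = [11, 11, 9, 8]
r6 m[X11→φ2] = [16, 13, 10, 11]
r6 m[X7→φ2] = [7, 11, 13, 14]
r6 m[X7→φ4] = [7, 10, 13, 14]
r6 m[X7→φ6] = [10, 11, 18, 14]
r6 m[X4→φ3] = [9, 7, 8, 6]
r6 m[X4→φ5] = [6, 6, 5, 6]
r6 m[X1→φ0] = [28, 21, 17, 24]
r6 m[X1→φ1] = [13, 11, 9, 17]
r6 m[X1→φ3] = [15, 16, 12, 19]
r7 m[φ0→X10] = [22, 19, 26, 24]
r7 m[φ0→X1] = [0, 3, 2, 6]
r7 m[φ1→X11] = [16, 13, 10, 11]
r7 m[φ1→X1] = [15, 13, 10, 13]
r7 m[φ2→X11] = [11, 11, 9, 8]
r7 m[φ2→X7] = [12, 12, 16, 14]
r7 m[φ3→X4] = [13, 17, 12, 13]
r7 m[φ3→X1] = [13, 8, 7, 11]
r7 m[φ4→X7] = [5, 6, 9, 7]
r7 m[φ5→X4] = [9, 7, 8, 6]
r7 m[φ6→X7] = [2, 5, 4, 7]
r7 m[X10→φ0] = [0, 0, 0, 0]
r7 m[X11→φ1] = [11, 11, 9, 8]
r7 m[X11→φ2] = [16, 13, 10, 11]
r7 m[X7→φ2] = [7, 11, 13, 14]
r7 m[X7→φ4] = [7, 10, 13, 14]
r7 m[X7→φ6] = [10, 11, 18, 14]
r7 m[X4→φ3] = [9, 7, 8, 6]
r7 m[X4→φ5] = [6, 6, 5, 6]
r7 m[X1→φ0] = [28, 21, 17, 24]
r7 m[X1→φ1] = [13, 11, 9, 17]
r7 m[X1→φ3] = [15, 16, 12, 19]
r8 m[φ0→X10] = [22, 19, 26, 24]
r8 m[φ0→X1] = [0, 3, 2, 6]
r8 m[φ1→X11] = [16, 13, 10, 11]
r8 m[φ1→X1] = [15, 13, 10, 13]
r8 m[φ2→X11] = [11, 11, 9, 8]
r8 m[φ2→X7] = [12, 12, 16, 14]
r8 m[φ3→X4] = [13, 17, 12, 13]
r8 m[φ3→X1] = [13, 8, 7, 11]
r8 m[φ4→X7] = [5, 6, 9, 7]
r8 m[φ5→X4] = [9, 7, 8, 6]
r8 m[φ6→X7] = [2, 5, 4, 7]
r8 m[X10→φ0] = [0, 0, 0, 0]
r8 m[X11→φ1] = [11, 11, 9, 8]
r8 m[X11→φ2] = [16, 13, 10, 11]
r8 m[X7→φ2] = [7, 11, 13, 14]
r8 m[X7→φ4] = [14, 17, 20, 21]
r8 m[X7→φ6] = [17, 18, 25, 21]
r8 m[X4→φ3] = [9, 7, 8, 6]
r8 m[X4→φ5] = [13, 17, 12, 13]
r8 m[X1→φ0] = [28, 21, 17, 24]
r8 m[X1→φ1] = [13, 11, 9, 17]
r8 m[X1→φ3] = [15, 16, 12, 19]
r9 m[φ0→X10] = [22, 19, 26, 24]
r9 m[φ0→X1] = [0, 3, 2, 6]
r9 m[φ1→X11] = [16, 13, 10, 11]
r9 m[φ1→X1] = [15, 13, 10, 13]
r9 m[φ2→X11] = [11, 11, 9, 8]
r9 m[φ2→X7] = [12, 12, 16, 14]
r9 m[φ3→X4] = [13, 17, 12, 13]
r9 m[φ3→X1] = [13, 8, 7, 11]
r9 m[φ4→X7] = [5, 6, 9, 7]
r9 m[φ5→X4] = [9, 7, 8, 6]
r9 m[φ6→X7] = [2, 5, 4, 7]
r9 m[X10→φ0] = [0, 0, 0, 0]
r9 m[X11→φ1] = [11, 11, 9, 8]
r9 m[X11→φ2] = [16, 13, 10, 11]
r9 m[X7→φ2] = [7, 11, 13, 14]
r9 m[X7→φ4] = [14, 17, 20, 21]
r9 m[X7→φ6] = [17, 18, 25, 21]
r9 m[X4→φ3] = [9, 7, 8, 6]
r9 m[X4→φ5] = [13, 17, 12, 13]
r9 m[X1→φ0] = [28, 21, 17, 24]
r9 m[X1→φ1] = [13, 11, 9, 17]
r9 m[X1→φ3] = [15, 16, 12, 19]
fixed point reached at round 9
b[X1] = ⊗ incoming = [28, 24, 19, 30]

b[X1] = [28, 24, 19, 30]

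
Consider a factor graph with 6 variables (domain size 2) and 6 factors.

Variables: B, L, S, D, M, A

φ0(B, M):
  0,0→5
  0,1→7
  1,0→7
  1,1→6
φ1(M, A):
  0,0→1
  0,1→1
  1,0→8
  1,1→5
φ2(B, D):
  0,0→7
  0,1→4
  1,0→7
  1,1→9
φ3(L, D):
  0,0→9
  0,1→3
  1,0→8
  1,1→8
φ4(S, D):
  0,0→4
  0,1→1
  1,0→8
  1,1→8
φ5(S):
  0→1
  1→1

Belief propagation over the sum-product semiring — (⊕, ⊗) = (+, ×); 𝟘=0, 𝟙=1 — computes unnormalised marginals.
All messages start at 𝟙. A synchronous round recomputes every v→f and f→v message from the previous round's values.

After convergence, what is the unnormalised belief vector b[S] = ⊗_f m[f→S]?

b[S] = [105420, 292152]

init: all messages = 𝟙 over 2 values
r1 m[φ0→B] = [12, 13]
r1 m[φ0→M] = [12, 13]
r1 m[φ1→M] = [2, 13]
r1 m[φ1→A] = [9, 6]
r1 m[φ2→B] = [11, 16]
r1 m[φ2→D] = [14, 13]
r1 m[φ3→L] = [12, 16]
r1 m[φ3→D] = [17, 11]
r1 m[φ4→S] = [5, 16]
r1 m[φ4→D] = [12, 9]
r1 m[φ5→S] = [1, 1]
r1 m[B→φ0] = [1, 1]
r1 m[B→φ2] = [1, 1]
r1 m[L→φ3] = [1, 1]
r1 m[S→φ4] = [1, 1]
r1 m[S→φ5] = [1, 1]
r1 m[D→φ2] = [1, 1]
r1 m[D→φ3] = [1, 1]
r1 m[D→φ4] = [1, 1]
r1 m[M→φ0] = [1, 1]
r1 m[M→φ1] = [1, 1]
r1 m[A→φ1] = [1, 1]
r2 m[φ0→B] = [12, 13]
r2 m[φ0→M] = [12, 13]
r2 m[φ1→M] = [2, 13]
r2 m[φ1→A] = [9, 6]
r2 m[φ2→B] = [11, 16]
r2 m[φ2→D] = [14, 13]
r2 m[φ3→L] = [12, 16]
r2 m[φ3→D] = [17, 11]
r2 m[φ4→S] = [5, 16]
r2 m[φ4→D] = [12, 9]
r2 m[φ5→S] = [1, 1]
r2 m[B→φ0] = [11, 16]
r2 m[B→φ2] = [12, 13]
r2 m[L→φ3] = [1, 1]
r2 m[S→φ4] = [1, 1]
r2 m[S→φ5] = [5, 16]
r2 m[D→φ2] = [204, 99]
r2 m[D→φ3] = [168, 117]
r2 m[D→φ4] = [238, 143]
r2 m[M→φ0] = [2, 13]
r2 m[M→φ1] = [12, 13]
r2 m[A→φ1] = [1, 1]
r3 m[φ0→B] = [101, 92]
r3 m[φ0→M] = [167, 173]
r3 m[φ1→M] = [2, 13]
r3 m[φ1→A] = [116, 77]
r3 m[φ2→B] = [1824, 2319]
r3 m[φ2→D] = [175, 165]
r3 m[φ3→L] = [1863, 2280]
r3 m[φ3→D] = [17, 11]
r3 m[φ4→S] = [1095, 3048]
r3 m[φ4→D] = [12, 9]
r3 m[φ5→S] = [1, 1]
r3 m[B→φ0] = [11, 16]
r3 m[B→φ2] = [12, 13]
r3 m[L→φ3] = [1, 1]
r3 m[S→φ4] = [1, 1]
r3 m[S→φ5] = [5, 16]
r3 m[D→φ2] = [204, 99]
r3 m[D→φ3] = [168, 117]
r3 m[D→φ4] = [238, 143]
r3 m[M→φ0] = [2, 13]
r3 m[M→φ1] = [12, 13]
r3 m[A→φ1] = [1, 1]
r4 m[φ0→B] = [101, 92]
r4 m[φ0→M] = [167, 173]
r4 m[φ1→M] = [2, 13]
r4 m[φ1→A] = [116, 77]
r4 m[φ2→B] = [1824, 2319]
r4 m[φ2→D] = [175, 165]
r4 m[φ3→L] = [1863, 2280]
r4 m[φ3→D] = [17, 11]
r4 m[φ4→S] = [1095, 3048]
r4 m[φ4→D] = [12, 9]
r4 m[φ5→S] = [1, 1]
r4 m[B→φ0] = [1824, 2319]
r4 m[B→φ2] = [101, 92]
r4 m[L→φ3] = [1, 1]
r4 m[S→φ4] = [1, 1]
r4 m[S→φ5] = [1095, 3048]
r4 m[D→φ2] = [204, 99]
r4 m[D→φ3] = [2100, 1485]
r4 m[D→φ4] = [2975, 1815]
r4 m[M→φ0] = [2, 13]
r4 m[M→φ1] = [167, 173]
r4 m[A→φ1] = [1, 1]
r5 m[φ0→B] = [101, 92]
r5 m[φ0→M] = [25353, 26682]
r5 m[φ1→M] = [2, 13]
r5 m[φ1→A] = [1551, 1032]
r5 m[φ2→B] = [1824, 2319]
r5 m[φ2→D] = [1351, 1232]
r5 m[φ3→L] = [23355, 28680]
r5 m[φ3→D] = [17, 11]
r5 m[φ4→S] = [13715, 38320]
r5 m[φ4→D] = [12, 9]
r5 m[φ5→S] = [1, 1]
r5 m[B→φ0] = [1824, 2319]
r5 m[B→φ2] = [101, 92]
r5 m[L→φ3] = [1, 1]
r5 m[S→φ4] = [1, 1]
r5 m[S→φ5] = [1095, 3048]
r5 m[D→φ2] = [204, 99]
r5 m[D→φ3] = [2100, 1485]
r5 m[D→φ4] = [2975, 1815]
r5 m[M→φ0] = [2, 13]
r5 m[M→φ1] = [167, 173]
r5 m[A→φ1] = [1, 1]
r6 m[φ0→B] = [101, 92]
r6 m[φ0→M] = [25353, 26682]
r6 m[φ1→M] = [2, 13]
r6 m[φ1→A] = [1551, 1032]
r6 m[φ2→B] = [1824, 2319]
r6 m[φ2→D] = [1351, 1232]
r6 m[φ3→L] = [23355, 28680]
r6 m[φ3→D] = [17, 11]
r6 m[φ4→S] = [13715, 38320]
r6 m[φ4→D] = [12, 9]
r6 m[φ5→S] = [1, 1]
r6 m[B→φ0] = [1824, 2319]
r6 m[B→φ2] = [101, 92]
r6 m[L→φ3] = [1, 1]
r6 m[S→φ4] = [1, 1]
r6 m[S→φ5] = [13715, 38320]
r6 m[D→φ2] = [204, 99]
r6 m[D→φ3] = [16212, 11088]
r6 m[D→φ4] = [22967, 13552]
r6 m[M→φ0] = [2, 13]
r6 m[M→φ1] = [25353, 26682]
r6 m[A→φ1] = [1, 1]
r7 m[φ0→B] = [101, 92]
r7 m[φ0→M] = [25353, 26682]
r7 m[φ1→M] = [2, 13]
r7 m[φ1→A] = [238809, 158763]
r7 m[φ2→B] = [1824, 2319]
r7 m[φ2→D] = [1351, 1232]
r7 m[φ3→L] = [179172, 218400]
r7 m[φ3→D] = [17, 11]
r7 m[φ4→S] = [105420, 292152]
r7 m[φ4→D] = [12, 9]
r7 m[φ5→S] = [1, 1]
r7 m[B→φ0] = [1824, 2319]
r7 m[B→φ2] = [101, 92]
r7 m[L→φ3] = [1, 1]
r7 m[S→φ4] = [1, 1]
r7 m[S→φ5] = [13715, 38320]
r7 m[D→φ2] = [204, 99]
r7 m[D→φ3] = [16212, 11088]
r7 m[D→φ4] = [22967, 13552]
r7 m[M→φ0] = [2, 13]
r7 m[M→φ1] = [25353, 26682]
r7 m[A→φ1] = [1, 1]
r8 m[φ0→B] = [101, 92]
r8 m[φ0→M] = [25353, 26682]
r8 m[φ1→M] = [2, 13]
r8 m[φ1→A] = [238809, 158763]
r8 m[φ2→B] = [1824, 2319]
r8 m[φ2→D] = [1351, 1232]
r8 m[φ3→L] = [179172, 218400]
r8 m[φ3→D] = [17, 11]
r8 m[φ4→S] = [105420, 292152]
r8 m[φ4→D] = [12, 9]
r8 m[φ5→S] = [1, 1]
r8 m[B→φ0] = [1824, 2319]
r8 m[B→φ2] = [101, 92]
r8 m[L→φ3] = [1, 1]
r8 m[S→φ4] = [1, 1]
r8 m[S→φ5] = [105420, 292152]
r8 m[D→φ2] = [204, 99]
r8 m[D→φ3] = [16212, 11088]
r8 m[D→φ4] = [22967, 13552]
r8 m[M→φ0] = [2, 13]
r8 m[M→φ1] = [25353, 26682]
r8 m[A→φ1] = [1, 1]
r9 m[φ0→B] = [101, 92]
r9 m[φ0→M] = [25353, 26682]
r9 m[φ1→M] = [2, 13]
r9 m[φ1→A] = [238809, 158763]
r9 m[φ2→B] = [1824, 2319]
r9 m[φ2→D] = [1351, 1232]
r9 m[φ3→L] = [179172, 218400]
r9 m[φ3→D] = [17, 11]
r9 m[φ4→S] = [105420, 292152]
r9 m[φ4→D] = [12, 9]
r9 m[φ5→S] = [1, 1]
r9 m[B→φ0] = [1824, 2319]
r9 m[B→φ2] = [101, 92]
r9 m[L→φ3] = [1, 1]
r9 m[S→φ4] = [1, 1]
r9 m[S→φ5] = [105420, 292152]
r9 m[D→φ2] = [204, 99]
r9 m[D→φ3] = [16212, 11088]
r9 m[D→φ4] = [22967, 13552]
r9 m[M→φ0] = [2, 13]
r9 m[M→φ1] = [25353, 26682]
r9 m[A→φ1] = [1, 1]
fixed point reached at round 9
b[S] = ⊗ incoming = [105420, 292152]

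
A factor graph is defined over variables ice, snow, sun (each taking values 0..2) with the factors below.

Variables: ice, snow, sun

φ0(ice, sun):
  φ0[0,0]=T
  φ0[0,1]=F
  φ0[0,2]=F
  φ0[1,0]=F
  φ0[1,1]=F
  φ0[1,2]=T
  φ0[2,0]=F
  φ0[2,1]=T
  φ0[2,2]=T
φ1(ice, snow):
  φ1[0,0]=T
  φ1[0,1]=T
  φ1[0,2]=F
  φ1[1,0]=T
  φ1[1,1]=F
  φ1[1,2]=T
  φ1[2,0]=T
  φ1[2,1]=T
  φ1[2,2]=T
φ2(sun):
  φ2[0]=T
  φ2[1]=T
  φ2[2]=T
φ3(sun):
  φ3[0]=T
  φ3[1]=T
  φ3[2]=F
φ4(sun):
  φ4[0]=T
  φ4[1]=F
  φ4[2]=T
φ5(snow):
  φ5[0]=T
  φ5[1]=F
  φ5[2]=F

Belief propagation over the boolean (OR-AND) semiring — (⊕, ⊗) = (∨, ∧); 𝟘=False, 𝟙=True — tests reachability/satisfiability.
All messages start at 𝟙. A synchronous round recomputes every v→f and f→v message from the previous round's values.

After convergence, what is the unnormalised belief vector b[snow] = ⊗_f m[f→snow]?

init: all messages = 𝟙 over 3 values
r1 m[φ0→ice] = [T, T, T]
r1 m[φ0→sun] = [T, T, T]
r1 m[φ1→ice] = [T, T, T]
r1 m[φ1→snow] = [T, T, T]
r1 m[φ2→sun] = [T, T, T]
r1 m[φ3→sun] = [T, T, F]
r1 m[φ4→sun] = [T, F, T]
r1 m[φ5→snow] = [T, F, F]
r1 m[ice→φ0] = [T, T, T]
r1 m[ice→φ1] = [T, T, T]
r1 m[snow→φ1] = [T, T, T]
r1 m[snow→φ5] = [T, T, T]
r1 m[sun→φ0] = [T, T, T]
r1 m[sun→φ2] = [T, T, T]
r1 m[sun→φ3] = [T, T, T]
r1 m[sun→φ4] = [T, T, T]
r2 m[φ0→ice] = [T, T, T]
r2 m[φ0→sun] = [T, T, T]
r2 m[φ1→ice] = [T, T, T]
r2 m[φ1→snow] = [T, T, T]
r2 m[φ2→sun] = [T, T, T]
r2 m[φ3→sun] = [T, T, F]
r2 m[φ4→sun] = [T, F, T]
r2 m[φ5→snow] = [T, F, F]
r2 m[ice→φ0] = [T, T, T]
r2 m[ice→φ1] = [T, T, T]
r2 m[snow→φ1] = [T, F, F]
r2 m[snow→φ5] = [T, T, T]
r2 m[sun→φ0] = [T, F, F]
r2 m[sun→φ2] = [T, F, F]
r2 m[sun→φ3] = [T, F, T]
r2 m[sun→φ4] = [T, T, F]
r3 m[φ0→ice] = [T, F, F]
r3 m[φ0→sun] = [T, T, T]
r3 m[φ1→ice] = [T, T, T]
r3 m[φ1→snow] = [T, T, T]
r3 m[φ2→sun] = [T, T, T]
r3 m[φ3→sun] = [T, T, F]
r3 m[φ4→sun] = [T, F, T]
r3 m[φ5→snow] = [T, F, F]
r3 m[ice→φ0] = [T, T, T]
r3 m[ice→φ1] = [T, T, T]
r3 m[snow→φ1] = [T, F, F]
r3 m[snow→φ5] = [T, T, T]
r3 m[sun→φ0] = [T, F, F]
r3 m[sun→φ2] = [T, F, F]
r3 m[sun→φ3] = [T, F, T]
r3 m[sun→φ4] = [T, T, F]
r4 m[φ0→ice] = [T, F, F]
r4 m[φ0→sun] = [T, T, T]
r4 m[φ1→ice] = [T, T, T]
r4 m[φ1→snow] = [T, T, T]
r4 m[φ2→sun] = [T, T, T]
r4 m[φ3→sun] = [T, T, F]
r4 m[φ4→sun] = [T, F, T]
r4 m[φ5→snow] = [T, F, F]
r4 m[ice→φ0] = [T, T, T]
r4 m[ice→φ1] = [T, F, F]
r4 m[snow→φ1] = [T, F, F]
r4 m[snow→φ5] = [T, T, T]
r4 m[sun→φ0] = [T, F, F]
r4 m[sun→φ2] = [T, F, F]
r4 m[sun→φ3] = [T, F, T]
r4 m[sun→φ4] = [T, T, F]
r5 m[φ0→ice] = [T, F, F]
r5 m[φ0→sun] = [T, T, T]
r5 m[φ1→ice] = [T, T, T]
r5 m[φ1→snow] = [T, T, F]
r5 m[φ2→sun] = [T, T, T]
r5 m[φ3→sun] = [T, T, F]
r5 m[φ4→sun] = [T, F, T]
r5 m[φ5→snow] = [T, F, F]
r5 m[ice→φ0] = [T, T, T]
r5 m[ice→φ1] = [T, F, F]
r5 m[snow→φ1] = [T, F, F]
r5 m[snow→φ5] = [T, T, T]
r5 m[sun→φ0] = [T, F, F]
r5 m[sun→φ2] = [T, F, F]
r5 m[sun→φ3] = [T, F, T]
r5 m[sun→φ4] = [T, T, F]
r6 m[φ0→ice] = [T, F, F]
r6 m[φ0→sun] = [T, T, T]
r6 m[φ1→ice] = [T, T, T]
r6 m[φ1→snow] = [T, T, F]
r6 m[φ2→sun] = [T, T, T]
r6 m[φ3→sun] = [T, T, F]
r6 m[φ4→sun] = [T, F, T]
r6 m[φ5→snow] = [T, F, F]
r6 m[ice→φ0] = [T, T, T]
r6 m[ice→φ1] = [T, F, F]
r6 m[snow→φ1] = [T, F, F]
r6 m[snow→φ5] = [T, T, F]
r6 m[sun→φ0] = [T, F, F]
r6 m[sun→φ2] = [T, F, F]
r6 m[sun→φ3] = [T, F, T]
r6 m[sun→φ4] = [T, T, F]
r7 m[φ0→ice] = [T, F, F]
r7 m[φ0→sun] = [T, T, T]
r7 m[φ1→ice] = [T, T, T]
r7 m[φ1→snow] = [T, T, F]
r7 m[φ2→sun] = [T, T, T]
r7 m[φ3→sun] = [T, T, F]
r7 m[φ4→sun] = [T, F, T]
r7 m[φ5→snow] = [T, F, F]
r7 m[ice→φ0] = [T, T, T]
r7 m[ice→φ1] = [T, F, F]
r7 m[snow→φ1] = [T, F, F]
r7 m[snow→φ5] = [T, T, F]
r7 m[sun→φ0] = [T, F, F]
r7 m[sun→φ2] = [T, F, F]
r7 m[sun→φ3] = [T, F, T]
r7 m[sun→φ4] = [T, T, F]
fixed point reached at round 7
b[snow] = ⊗ incoming = [T, F, F]

b[snow] = [T, F, F]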